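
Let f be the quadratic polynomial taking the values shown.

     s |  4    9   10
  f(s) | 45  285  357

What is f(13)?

621

Write f(s) = as^2 + bs + c. Substituting each data point gives a linear system:
  16a + 4b + c = 45
  81a + 9b + c = 285
  100a + 10b + c = 357
Solving the system yields a = 4, b = -4, c = -3.
So f(s) = 4s^2 - 4s - 3.
Then f(13) = 621.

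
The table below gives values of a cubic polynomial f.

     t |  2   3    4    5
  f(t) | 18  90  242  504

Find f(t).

Using the Lagrange interpolation formula with nodes 2, 3, 4, 5:
  L_0(t) = (t - 3)(t - 4)(t - 5) / -6
  L_1(t) = (t - 2)(t - 4)(t - 5) / 2
  L_2(t) = (t - 2)(t - 3)(t - 5) / -2
  L_3(t) = (t - 2)(t - 3)(t - 4) / 6
Then f(t) = 18·L_0(t) + 90·L_1(t) + 242·L_2(t) + 504·L_3(t).
Expanding and collecting terms gives f(t) = 5t^3 - 5t^2 + 2t - 6.
Check: f(4) = 242. ✓

f(t) = 5t^3 - 5t^2 + 2t - 6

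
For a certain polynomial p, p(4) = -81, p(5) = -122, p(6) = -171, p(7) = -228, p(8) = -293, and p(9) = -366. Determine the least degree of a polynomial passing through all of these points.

2

Forward differences of the values at t = 4, 5, 6, 7, 8, 9:
  p  : -81  -122  -171  -228  -293  -366
  Δ  : -41  -49  -57  -65  -73
  Δ^2: -8  -8  -8  -8
  Δ^3: 0  0  0
  Δ^4: 0  0
  Δ^5: 0
The second differences are constant (-8) and nonzero, while all higher differences vanish, so the minimal degree is 2.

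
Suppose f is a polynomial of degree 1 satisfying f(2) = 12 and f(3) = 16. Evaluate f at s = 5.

Write f(s) = as + b. Substituting each data point gives a linear system:
  2a + b = 12
  3a + b = 16
Solving the system yields a = 4, b = 4.
So f(s) = 4s + 4.
Then f(5) = 24.

24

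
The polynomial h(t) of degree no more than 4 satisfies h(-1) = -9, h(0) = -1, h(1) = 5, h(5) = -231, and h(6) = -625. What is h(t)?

h(t) = -t^4 + 3t^3 + 4t - 1

Write h(t) = at^4 + bt^3 + ct^2 + dt + e. Substituting each data point gives a linear system:
  a - b + c - d + e = -9
  e = -1
  a + b + c + d + e = 5
  625a + 125b + 25c + 5d + e = -231
  1296a + 216b + 36c + 6d + e = -625
Solving the system yields a = -1, b = 3, c = 0, d = 4, e = -1.
So h(t) = -t^4 + 3t^3 + 4t - 1.
Check: h(6) = -625. ✓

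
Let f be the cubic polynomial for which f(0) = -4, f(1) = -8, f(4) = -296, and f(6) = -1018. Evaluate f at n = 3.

Write f(n) = an^3 + bn^2 + cn + d. Substituting each data point gives a linear system:
  d = -4
  a + b + c + d = -8
  64a + 16b + 4c + d = -296
  216a + 36b + 6c + d = -1018
Solving the system yields a = -5, b = 2, c = -1, d = -4.
So f(n) = -5n^3 + 2n^2 - n - 4.
Then f(3) = -124.

-124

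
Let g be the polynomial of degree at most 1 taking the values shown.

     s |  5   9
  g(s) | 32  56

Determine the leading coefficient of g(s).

6

Write g(s) = as + b. Substituting each data point gives a linear system:
  5a + b = 32
  9a + b = 56
Solving the system yields a = 6, b = 2.
So g(s) = 6s + 2.
The leading coefficient is 6.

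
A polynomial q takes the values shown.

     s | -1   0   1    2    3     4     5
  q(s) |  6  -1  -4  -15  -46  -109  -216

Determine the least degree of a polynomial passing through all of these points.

3

Forward differences of the values at s = -1, 0, 1, 2, 3, 4, 5:
  q  : 6  -1  -4  -15  -46  -109  -216
  Δ  : -7  -3  -11  -31  -63  -107
  Δ^2: 4  -8  -20  -32  -44
  Δ^3: -12  -12  -12  -12
  Δ^4: 0  0  0
  Δ^5: 0  0
  Δ^6: 0
The third differences are constant (-12) and nonzero, while all higher differences vanish, so the minimal degree is 3.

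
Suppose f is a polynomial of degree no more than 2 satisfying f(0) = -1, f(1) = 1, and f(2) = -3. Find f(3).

Using the Lagrange interpolation formula with nodes 0, 1, 2:
  L_0(x) = (x - 1)(x - 2) / 2
  L_1(x) = x(x - 2) / -1
  L_2(x) = x(x - 1) / 2
Then f(x) = -1·L_0(x) + 1·L_1(x) - 3·L_2(x).
Expanding and collecting terms gives f(x) = -3x^2 + 5x - 1.
Evaluating at x = 3: f(3) = -13.

-13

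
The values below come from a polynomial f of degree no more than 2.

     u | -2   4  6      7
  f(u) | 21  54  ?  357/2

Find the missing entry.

The 3 known points determine the degree-2 polynomial uniquely.
Write f(u) = au^2 + bu + c. Substituting each data point gives a linear system:
  4a - 2b + c = 21
  16a + 4b + c = 54
  49a + 7b + c = 357/2
Solving the system yields a = 4, b = -5/2, c = 0.
So f(u) = 4u^2 - (5/2)u.
Then f(6) = 129.

129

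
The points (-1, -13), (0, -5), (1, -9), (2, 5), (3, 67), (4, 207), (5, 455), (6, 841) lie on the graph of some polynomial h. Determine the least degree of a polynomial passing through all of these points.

3

Forward differences of the values at n = -1, 0, 1, 2, 3, 4, 5, 6:
  h  : -13  -5  -9  5  67  207  455  841
  Δ  : 8  -4  14  62  140  248  386
  Δ^2: -12  18  48  78  108  138
  Δ^3: 30  30  30  30  30
  Δ^4: 0  0  0  0
  Δ^5: 0  0  0
  Δ^6: 0  0
  Δ^7: 0
The third differences are constant (30) and nonzero, while all higher differences vanish, so the minimal degree is 3.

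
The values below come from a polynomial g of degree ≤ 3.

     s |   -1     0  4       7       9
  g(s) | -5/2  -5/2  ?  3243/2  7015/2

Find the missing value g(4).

555/2

The 4 known points determine the degree-3 polynomial uniquely.
Write g(s) = as^3 + bs^2 + cs + d. Substituting each data point gives a linear system:
  -a + b - c + d = -5/2
  d = -5/2
  343a + 49b + 7c + d = 3243/2
  729a + 81b + 9c + d = 7015/2
Solving the system yields a = 5, b = -1, c = -6, d = -5/2.
So g(s) = 5s^3 - s^2 - 6s - 5/2.
Then g(4) = 555/2.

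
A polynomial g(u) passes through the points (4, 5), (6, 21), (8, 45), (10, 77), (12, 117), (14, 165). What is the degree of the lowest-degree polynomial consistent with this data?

Forward differences of the values at u = 4, 6, 8, 10, 12, 14:
  g  : 5  21  45  77  117  165
  Δ  : 16  24  32  40  48
  Δ^2: 8  8  8  8
  Δ^3: 0  0  0
  Δ^4: 0  0
  Δ^5: 0
The second differences are constant (8) and nonzero, while all higher differences vanish, so the minimal degree is 2.

2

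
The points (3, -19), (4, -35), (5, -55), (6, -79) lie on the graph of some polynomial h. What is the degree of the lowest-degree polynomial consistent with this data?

Forward differences of the values at s = 3, 4, 5, 6:
  h  : -19  -35  -55  -79
  Δ  : -16  -20  -24
  Δ^2: -4  -4
  Δ^3: 0
The second differences are constant (-4) and nonzero, while all higher differences vanish, so the minimal degree is 2.

2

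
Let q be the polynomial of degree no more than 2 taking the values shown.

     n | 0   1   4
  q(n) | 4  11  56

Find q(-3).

Write q(n) = an^2 + bn + c. Substituting each data point gives a linear system:
  c = 4
  a + b + c = 11
  16a + 4b + c = 56
Solving the system yields a = 2, b = 5, c = 4.
So q(n) = 2n^2 + 5n + 4.
Then q(-3) = 7.

7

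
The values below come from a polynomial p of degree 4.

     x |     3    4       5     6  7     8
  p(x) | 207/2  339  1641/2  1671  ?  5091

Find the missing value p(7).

The 5 known points determine the degree-4 polynomial uniquely.
Write p(x) = ax^4 + bx^3 + cx^2 + dx + e. Substituting each data point gives a linear system:
  81a + 27b + 9c + 3d + e = 207/2
  256a + 64b + 16c + 4d + e = 339
  625a + 125b + 25c + 5d + e = 1641/2
  1296a + 216b + 36c + 6d + e = 1671
  4096a + 512b + 64c + 8d + e = 5091
Solving the system yields a = 1, b = 5/2, c = -4, d = -4, e = 3.
So p(x) = x^4 + (5/2)x^3 - 4x^2 - 4x + 3.
Then p(7) = 6075/2.

6075/2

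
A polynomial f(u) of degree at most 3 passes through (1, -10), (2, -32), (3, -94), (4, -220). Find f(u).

Using the Lagrange interpolation formula with nodes 1, 2, 3, 4:
  L_0(u) = (u - 2)(u - 3)(u - 4) / -6
  L_1(u) = (u - 1)(u - 3)(u - 4) / 2
  L_2(u) = (u - 1)(u - 2)(u - 4) / -2
  L_3(u) = (u - 1)(u - 2)(u - 3) / 6
Then f(u) = -10·L_0(u) - 32·L_1(u) - 94·L_2(u) - 220·L_3(u).
Expanding and collecting terms gives f(u) = -4u^3 + 4u^2 - 6u - 4.
Check: f(3) = -94. ✓

f(u) = -4u^3 + 4u^2 - 6u - 4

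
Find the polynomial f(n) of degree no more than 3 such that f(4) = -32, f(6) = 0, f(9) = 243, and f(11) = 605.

f(n) = n^3 - 6n^2

Write f(n) = an^3 + bn^2 + cn + d. Substituting each data point gives a linear system:
  64a + 16b + 4c + d = -32
  216a + 36b + 6c + d = 0
  729a + 81b + 9c + d = 243
  1331a + 121b + 11c + d = 605
Solving the system yields a = 1, b = -6, c = 0, d = 0.
So f(n) = n^3 - 6n^2.
Check: f(4) = -32. ✓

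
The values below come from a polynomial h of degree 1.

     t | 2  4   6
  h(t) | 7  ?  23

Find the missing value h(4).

15

The 2 known points determine the degree-1 polynomial uniquely.
Write h(t) = at + b. Substituting each data point gives a linear system:
  2a + b = 7
  6a + b = 23
Solving the system yields a = 4, b = -1.
So h(t) = 4t - 1.
Then h(4) = 15.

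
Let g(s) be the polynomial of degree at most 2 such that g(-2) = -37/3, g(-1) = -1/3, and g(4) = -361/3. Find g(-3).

Using the Lagrange interpolation formula with nodes -2, -1, 4:
  L_0(s) = (s + 1)(s - 4) / 6
  L_1(s) = (s + 2)(s - 4) / -5
  L_2(s) = (s + 2)(s + 1) / 30
Then g(s) = -37/3·L_0(s) - 1/3·L_1(s) - 361/3·L_2(s).
Expanding and collecting terms gives g(s) = -6s^2 - 6s - 1/3.
Evaluating at s = -3: g(-3) = -109/3.

-109/3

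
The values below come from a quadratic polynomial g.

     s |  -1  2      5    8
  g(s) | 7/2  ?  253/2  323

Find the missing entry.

20

The 3 known points determine the degree-2 polynomial uniquely.
Write g(s) = as^2 + bs + c. Substituting each data point gives a linear system:
  a - b + c = 7/2
  25a + 5b + c = 253/2
  64a + 8b + c = 323
Solving the system yields a = 5, b = 1/2, c = -1.
So g(s) = 5s² + (1/2)s - 1.
Then g(2) = 20.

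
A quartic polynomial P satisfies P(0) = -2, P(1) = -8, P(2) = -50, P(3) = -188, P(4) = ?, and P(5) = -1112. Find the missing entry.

-506

On equispaced nodes a degree-4 polynomial has vanishing fifth forward difference, so
  - P(0) + 5·P(1) - 10·P(2) + 10·P(3) - 5·P(4) + P(5) = 0.
Substituting the known values and solving for P(4):
  -5·P(4) = 2530
  P(4) = -506.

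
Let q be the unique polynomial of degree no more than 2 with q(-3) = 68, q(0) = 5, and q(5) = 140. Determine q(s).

Using the Lagrange interpolation formula with nodes -3, 0, 5:
  L_0(s) = s(s - 5) / 24
  L_1(s) = (s + 3)(s - 5) / -15
  L_2(s) = (s + 3)s / 40
Then q(s) = 68·L_0(s) + 5·L_1(s) + 140·L_2(s).
Expanding and collecting terms gives q(s) = 6s^2 - 3s + 5.
Check: q(5) = 140. ✓

q(s) = 6s^2 - 3s + 5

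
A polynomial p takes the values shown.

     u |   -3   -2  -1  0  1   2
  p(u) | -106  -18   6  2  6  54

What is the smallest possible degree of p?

Forward differences of the values at u = -3, -2, -1, 0, 1, 2:
  p  : -106  -18  6  2  6  54
  Δ  : 88  24  -4  4  48
  Δ^2: -64  -28  8  44
  Δ^3: 36  36  36
  Δ^4: 0  0
  Δ^5: 0
The third differences are constant (36) and nonzero, while all higher differences vanish, so the minimal degree is 3.

3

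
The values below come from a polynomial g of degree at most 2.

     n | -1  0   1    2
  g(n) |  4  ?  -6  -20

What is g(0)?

On equispaced nodes a degree-2 polynomial has vanishing third forward difference, so
  - g(-1) + 3·g(0) - 3·g(1) + g(2) = 0.
Substituting the known values and solving for g(0):
  3·g(0) = 6
  g(0) = 2.

2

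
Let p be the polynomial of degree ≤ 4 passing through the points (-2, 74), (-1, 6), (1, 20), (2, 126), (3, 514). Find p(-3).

Write p(u) = au^4 + bu^3 + cu^2 + du + e. Substituting each data point gives a linear system:
  16a - 8b + 4c - 2d + e = 74
  a - b + c - d + e = 6
  a + b + c + d + e = 20
  16a + 8b + 4c + 2d + e = 126
  81a + 27b + 9c + 3d + e = 514
Solving the system yields a = 5, b = 2, c = 4, d = 5, e = 4.
So p(u) = 5u⁴ + 2u³ + 4u² + 5u + 4.
Then p(-3) = 376.

376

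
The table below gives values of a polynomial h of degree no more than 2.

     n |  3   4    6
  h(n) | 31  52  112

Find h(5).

Using the Lagrange interpolation formula with nodes 3, 4, 6:
  L_0(n) = (n - 4)(n - 6) / 3
  L_1(n) = (n - 3)(n - 6) / -2
  L_2(n) = (n - 3)(n - 4) / 6
Then h(n) = 31·L_0(n) + 52·L_1(n) + 112·L_2(n).
Expanding and collecting terms gives h(n) = 3n^2 + 4.
Evaluating at n = 5: h(5) = 79.

79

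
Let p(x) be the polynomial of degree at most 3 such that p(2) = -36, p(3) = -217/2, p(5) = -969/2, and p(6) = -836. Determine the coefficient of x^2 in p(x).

Write p(x) = ax^3 + bx^2 + cx + d. Substituting each data point gives a linear system:
  8a + 4b + 2c + d = -36
  27a + 9b + 3c + d = -217/2
  125a + 25b + 5c + d = -969/2
  216a + 36b + 6c + d = -836
Solving the system yields a = -4, b = 3/2, c = -4, d = -2.
So p(x) = -4x^3 + (3/2)x^2 - 4x - 2.
The coefficient of x^2 is 3/2.

3/2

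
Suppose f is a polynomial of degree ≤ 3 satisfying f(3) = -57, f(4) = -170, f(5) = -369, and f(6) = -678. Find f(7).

-1121

Using the Lagrange interpolation formula with nodes 3, 4, 5, 6:
  L_0(t) = (t - 4)(t - 5)(t - 6) / -6
  L_1(t) = (t - 3)(t - 5)(t - 6) / 2
  L_2(t) = (t - 3)(t - 4)(t - 6) / -2
  L_3(t) = (t - 3)(t - 4)(t - 5) / 6
Then f(t) = -57·L_0(t) - 170·L_1(t) - 369·L_2(t) - 678·L_3(t).
Expanding and collecting terms gives f(t) = -4t^3 + 5t^2 + 6.
Evaluating at t = 7: f(7) = -1121.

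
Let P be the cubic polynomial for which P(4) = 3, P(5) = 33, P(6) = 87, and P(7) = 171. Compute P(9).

Write P(x) = ax^3 + bx^2 + cx + d. Substituting each data point gives a linear system:
  64a + 16b + 4c + d = 3
  125a + 25b + 5c + d = 33
  216a + 36b + 6c + d = 87
  343a + 49b + 7c + d = 171
Solving the system yields a = 1, b = -3, c = -4, d = 3.
So P(x) = x³ - 3x² - 4x + 3.
Then P(9) = 453.

453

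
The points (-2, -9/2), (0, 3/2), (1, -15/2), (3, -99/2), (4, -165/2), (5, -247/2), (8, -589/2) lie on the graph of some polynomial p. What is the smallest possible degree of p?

2

Divided differences on the nodes -2, 0, 1, 3, 4, 5, 8:
  order 0: -9/2  3/2  -15/2  -99/2  -165/2  -247/2  -589/2
  order 1: 3  -9  -21  -33  -41  -57
  order 2: -4  -4  -4  -4  -4
  order 3: 0  0  0  0
  order 4: 0  0  0
  order 5: 0  0
  order 6: 0
The order-2 divided differences are all -4 (nonzero) and every higher order vanishes, so the data lies on a polynomial of degree exactly 2.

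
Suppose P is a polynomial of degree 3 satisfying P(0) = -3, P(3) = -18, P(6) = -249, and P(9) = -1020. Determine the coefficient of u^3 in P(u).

Write P(u) = au^3 + bu^2 + cu + d. Substituting each data point gives a linear system:
  d = -3
  27a + 9b + 3c + d = -18
  216a + 36b + 6c + d = -249
  729a + 81b + 9c + d = -1020
Solving the system yields a = -2, b = 6, c = -5, d = -3.
So P(u) = -2u^3 + 6u^2 - 5u - 3.
The leading coefficient is -2.

-2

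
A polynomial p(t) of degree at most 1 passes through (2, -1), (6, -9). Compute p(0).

3

Write p(t) = at + b. Substituting each data point gives a linear system:
  2a + b = -1
  6a + b = -9
Solving the system yields a = -2, b = 3.
So p(t) = -2t + 3.
Then p(0) = 3.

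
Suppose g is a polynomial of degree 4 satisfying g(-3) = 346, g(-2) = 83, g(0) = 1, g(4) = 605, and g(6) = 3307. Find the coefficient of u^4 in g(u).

Write g(u) = au^4 + bu^3 + cu^2 + du + e. Substituting each data point gives a linear system:
  81a - 27b + 9c - 3d + e = 346
  16a - 8b + 4c - 2d + e = 83
  e = 1
  256a + 64b + 16c + 4d + e = 605
  1296a + 216b + 36c + 6d + e = 3307
Solving the system yields a = 3, b = -3, c = 2, d = -1, e = 1.
So g(u) = 3u^4 - 3u^3 + 2u^2 - u + 1.
The leading coefficient is 3.

3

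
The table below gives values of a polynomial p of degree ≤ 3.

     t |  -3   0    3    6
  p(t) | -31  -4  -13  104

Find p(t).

Write p(t) = at^3 + bt^2 + ct + d. Substituting each data point gives a linear system:
  -27a + 9b - 3c + d = -31
  d = -4
  27a + 9b + 3c + d = -13
  216a + 36b + 6c + d = 104
Solving the system yields a = 1, b = -2, c = -6, d = -4.
So p(t) = t^3 - 2t^2 - 6t - 4.
Check: p(6) = 104. ✓

p(t) = t^3 - 2t^2 - 6t - 4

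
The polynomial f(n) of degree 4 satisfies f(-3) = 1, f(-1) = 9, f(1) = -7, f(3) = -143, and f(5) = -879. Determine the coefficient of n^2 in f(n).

1

Write f(n) = an^4 + bn^3 + cn^2 + dn + e. Substituting each data point gives a linear system:
  81a - 27b + 9c - 3d + e = 1
  a - b + c - d + e = 9
  a + b + c + d + e = -7
  81a + 27b + 9c + 3d + e = -143
  625a + 125b + 25c + 5d + e = -879
Solving the system yields a = -1, b = -2, c = 1, d = -6, e = 1.
So f(n) = -n⁴ - 2n³ + n² - 6n + 1.
The coefficient of n^2 is 1.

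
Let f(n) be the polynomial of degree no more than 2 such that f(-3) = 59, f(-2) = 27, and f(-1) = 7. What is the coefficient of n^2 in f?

6

Write f(n) = an^2 + bn + c. Substituting each data point gives a linear system:
  9a - 3b + c = 59
  4a - 2b + c = 27
  a - b + c = 7
Solving the system yields a = 6, b = -2, c = -1.
So f(n) = 6n² - 2n - 1.
The leading coefficient is 6.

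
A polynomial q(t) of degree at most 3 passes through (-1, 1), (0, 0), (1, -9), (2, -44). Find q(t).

Using the Lagrange interpolation formula with nodes -1, 0, 1, 2:
  L_0(t) = t(t - 1)(t - 2) / -6
  L_1(t) = (t + 1)(t - 1)(t - 2) / 2
  L_2(t) = (t + 1)t(t - 2) / -2
  L_3(t) = (t + 1)t(t - 1) / 6
Then q(t) = 1·L_0(t) + 0·L_1(t) - 9·L_2(t) - 44·L_3(t).
Expanding and collecting terms gives q(t) = -3t³ - 4t² - 2t.
Check: q(-1) = 1. ✓

q(t) = -3t^3 - 4t^2 - 2t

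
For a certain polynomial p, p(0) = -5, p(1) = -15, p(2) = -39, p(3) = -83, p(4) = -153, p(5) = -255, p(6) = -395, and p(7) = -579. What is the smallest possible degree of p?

Forward differences of the values at u = 0, 1, 2, 3, 4, 5, 6, 7:
  p  : -5  -15  -39  -83  -153  -255  -395  -579
  Δ  : -10  -24  -44  -70  -102  -140  -184
  Δ^2: -14  -20  -26  -32  -38  -44
  Δ^3: -6  -6  -6  -6  -6
  Δ^4: 0  0  0  0
  Δ^5: 0  0  0
  Δ^6: 0  0
  Δ^7: 0
The third differences are constant (-6) and nonzero, while all higher differences vanish, so the minimal degree is 3.

3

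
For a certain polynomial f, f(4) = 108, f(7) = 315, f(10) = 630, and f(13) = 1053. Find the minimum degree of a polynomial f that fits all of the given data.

2

Forward differences of the values at u = 4, 7, 10, 13:
  f  : 108  315  630  1053
  Δ  : 207  315  423
  Δ^2: 108  108
  Δ^3: 0
The second differences are constant (108) and nonzero, while all higher differences vanish, so the minimal degree is 2.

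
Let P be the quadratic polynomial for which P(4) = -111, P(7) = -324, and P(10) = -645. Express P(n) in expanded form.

P(n) = -6n^2 - 5n + 5

Write P(n) = an^2 + bn + c. Substituting each data point gives a linear system:
  16a + 4b + c = -111
  49a + 7b + c = -324
  100a + 10b + c = -645
Solving the system yields a = -6, b = -5, c = 5.
So P(n) = -6n^2 - 5n + 5.
Check: P(4) = -111. ✓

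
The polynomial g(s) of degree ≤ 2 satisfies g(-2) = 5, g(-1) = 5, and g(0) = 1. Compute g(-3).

Write g(s) = as^2 + bs + c. Substituting each data point gives a linear system:
  4a - 2b + c = 5
  a - b + c = 5
  c = 1
Solving the system yields a = -2, b = -6, c = 1.
So g(s) = -2s^2 - 6s + 1.
Then g(-3) = 1.

1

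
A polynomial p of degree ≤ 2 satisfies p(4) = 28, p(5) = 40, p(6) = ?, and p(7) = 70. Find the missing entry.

54

The 3 known points determine the degree-2 polynomial uniquely.
Write p(n) = an^2 + bn + c. Substituting each data point gives a linear system:
  16a + 4b + c = 28
  25a + 5b + c = 40
  49a + 7b + c = 70
Solving the system yields a = 1, b = 3, c = 0.
So p(n) = n^2 + 3n.
Then p(6) = 54.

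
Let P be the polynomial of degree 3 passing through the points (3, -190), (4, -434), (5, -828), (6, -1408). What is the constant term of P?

2

Write P(u) = au^3 + bu^2 + cu + d. Substituting each data point gives a linear system:
  27a + 9b + 3c + d = -190
  64a + 16b + 4c + d = -434
  125a + 25b + 5c + d = -828
  216a + 36b + 6c + d = -1408
Solving the system yields a = -6, b = -3, c = -1, d = 2.
So P(u) = -6u³ - 3u² - u + 2.
The constant term is 2.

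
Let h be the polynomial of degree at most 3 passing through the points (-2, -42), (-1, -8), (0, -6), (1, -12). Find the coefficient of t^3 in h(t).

4

Write h(t) = at^3 + bt^2 + ct + d. Substituting each data point gives a linear system:
  -8a + 4b - 2c + d = -42
  -a + b - c + d = -8
  d = -6
  a + b + c + d = -12
Solving the system yields a = 4, b = -4, c = -6, d = -6.
So h(t) = 4t³ - 4t² - 6t - 6.
The leading coefficient is 4.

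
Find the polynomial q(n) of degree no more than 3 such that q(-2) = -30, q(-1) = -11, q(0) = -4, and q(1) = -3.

Using the Lagrange interpolation formula with nodes -2, -1, 0, 1:
  L_0(n) = (n + 1)n(n - 1) / -6
  L_1(n) = (n + 2)n(n - 1) / 2
  L_2(n) = (n + 2)(n + 1)(n - 1) / -2
  L_3(n) = (n + 2)(n + 1)n / 6
Then q(n) = -30·L_0(n) - 11·L_1(n) - 4·L_2(n) - 3·L_3(n).
Expanding and collecting terms gives q(n) = n^3 - 3n^2 + 3n - 4.
Check: q(0) = -4. ✓

q(n) = n^3 - 3n^2 + 3n - 4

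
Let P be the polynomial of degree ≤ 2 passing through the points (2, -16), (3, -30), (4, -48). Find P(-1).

Using the Lagrange interpolation formula with nodes 2, 3, 4:
  L_0(t) = (t - 3)(t - 4) / 2
  L_1(t) = (t - 2)(t - 4) / -1
  L_2(t) = (t - 2)(t - 3) / 2
Then P(t) = -16·L_0(t) - 30·L_1(t) - 48·L_2(t).
Expanding and collecting terms gives P(t) = -2t^2 - 4t.
Evaluating at t = -1: P(-1) = 2.

2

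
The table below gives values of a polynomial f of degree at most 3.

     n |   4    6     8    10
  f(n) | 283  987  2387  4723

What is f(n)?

Write f(n) = an^3 + bn^2 + cn + d. Substituting each data point gives a linear system:
  64a + 16b + 4c + d = 283
  216a + 36b + 6c + d = 987
  512a + 64b + 8c + d = 2387
  1000a + 100b + 10c + d = 4723
Solving the system yields a = 5, b = -3, c = 2, d = 3.
So f(n) = 5n³ - 3n² + 2n + 3.
Check: f(10) = 4723. ✓

f(n) = 5n^3 - 3n^2 + 2n + 3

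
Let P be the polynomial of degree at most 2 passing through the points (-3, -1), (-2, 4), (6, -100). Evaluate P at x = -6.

Write P(x) = ax^2 + bx + c. Substituting each data point gives a linear system:
  9a - 3b + c = -1
  4a - 2b + c = 4
  36a + 6b + c = -100
Solving the system yields a = -2, b = -5, c = 2.
So P(x) = -2x^2 - 5x + 2.
Then P(-6) = -40.

-40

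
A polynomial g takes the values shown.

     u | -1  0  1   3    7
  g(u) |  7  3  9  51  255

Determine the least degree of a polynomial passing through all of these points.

2

Divided differences on the nodes -1, 0, 1, 3, 7:
  order 0: 7  3  9  51  255
  order 1: -4  6  21  51
  order 2: 5  5  5
  order 3: 0  0
  order 4: 0
The order-2 divided differences are all 5 (nonzero) and every higher order vanishes, so the data lies on a polynomial of degree exactly 2.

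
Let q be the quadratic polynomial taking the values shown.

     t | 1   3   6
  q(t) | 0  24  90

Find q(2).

Using the Lagrange interpolation formula with nodes 1, 3, 6:
  L_0(t) = (t - 3)(t - 6) / 10
  L_1(t) = (t - 1)(t - 6) / -6
  L_2(t) = (t - 1)(t - 3) / 15
Then q(t) = 0·L_0(t) + 24·L_1(t) + 90·L_2(t).
Expanding and collecting terms gives q(t) = 2t² + 4t - 6.
Evaluating at t = 2: q(2) = 10.

10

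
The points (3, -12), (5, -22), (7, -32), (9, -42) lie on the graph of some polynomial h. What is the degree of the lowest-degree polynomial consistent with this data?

Forward differences of the values at t = 3, 5, 7, 9:
  h  : -12  -22  -32  -42
  Δ  : -10  -10  -10
  Δ^2: 0  0
  Δ^3: 0
The first differences are constant (-10) and nonzero, while all higher differences vanish, so the minimal degree is 1.

1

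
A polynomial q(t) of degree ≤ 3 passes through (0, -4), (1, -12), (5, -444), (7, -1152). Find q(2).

-42

Using the Lagrange interpolation formula with nodes 0, 1, 5, 7:
  L_0(t) = (t - 1)(t - 5)(t - 7) / -35
  L_1(t) = t(t - 5)(t - 7) / 24
  L_2(t) = t(t - 1)(t - 7) / -40
  L_3(t) = t(t - 1)(t - 5) / 84
Then q(t) = -4·L_0(t) - 12·L_1(t) - 444·L_2(t) - 1152·L_3(t).
Expanding and collecting terms gives q(t) = -3t^3 - 2t^2 - 3t - 4.
Evaluating at t = 2: q(2) = -42.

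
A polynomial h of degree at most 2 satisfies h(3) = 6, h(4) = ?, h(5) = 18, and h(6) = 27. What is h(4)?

On equispaced nodes a degree-2 polynomial has vanishing third forward difference, so
  - h(3) + 3·h(4) - 3·h(5) + h(6) = 0.
Substituting the known values and solving for h(4):
  3·h(4) = 33
  h(4) = 11.

11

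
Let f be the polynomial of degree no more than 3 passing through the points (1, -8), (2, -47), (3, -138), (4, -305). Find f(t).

Using the Lagrange interpolation formula with nodes 1, 2, 3, 4:
  L_0(t) = (t - 2)(t - 3)(t - 4) / -6
  L_1(t) = (t - 1)(t - 3)(t - 4) / 2
  L_2(t) = (t - 1)(t - 2)(t - 4) / -2
  L_3(t) = (t - 1)(t - 2)(t - 3) / 6
Then f(t) = -8·L_0(t) - 47·L_1(t) - 138·L_2(t) - 305·L_3(t).
Expanding and collecting terms gives f(t) = -4t^3 - 2t^2 - 5t + 3.
Check: f(4) = -305. ✓

f(t) = -4t^3 - 2t^2 - 5t + 3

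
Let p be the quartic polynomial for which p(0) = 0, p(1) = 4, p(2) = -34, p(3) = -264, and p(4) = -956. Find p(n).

Write p(n) = an^4 + bn^3 + cn^2 + dn + e. Substituting each data point gives a linear system:
  e = 0
  a + b + c + d + e = 4
  16a + 8b + 4c + 2d + e = -34
  81a + 27b + 9c + 3d + e = -264
  256a + 64b + 16c + 4d + e = -956
Solving the system yields a = -5, b = 5, c = -1, d = 5, e = 0.
So p(n) = -5n⁴ + 5n³ - n² + 5n.
Check: p(1) = 4. ✓

p(n) = -5n^4 + 5n^3 - n^2 + 5n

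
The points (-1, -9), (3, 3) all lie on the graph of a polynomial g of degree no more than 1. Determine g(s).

g(s) = 3s - 6

Write g(s) = as + b. Substituting each data point gives a linear system:
  -a + b = -9
  3a + b = 3
Solving the system yields a = 3, b = -6.
So g(s) = 3s - 6.
Check: g(-1) = -9. ✓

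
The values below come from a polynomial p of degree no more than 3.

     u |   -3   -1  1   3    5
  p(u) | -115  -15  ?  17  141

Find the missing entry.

The 4 known points determine the degree-3 polynomial uniquely.
Write p(u) = au^3 + bu^2 + cu + d. Substituting each data point gives a linear system:
  -27a + 9b - 3c + d = -115
  -a + b - c + d = -15
  27a + 9b + 3c + d = 17
  125a + 25b + 5c + d = 141
Solving the system yields a = 2, b = -5, c = 4, d = -4.
So p(u) = 2u^3 - 5u^2 + 4u - 4.
Then p(1) = -3.

-3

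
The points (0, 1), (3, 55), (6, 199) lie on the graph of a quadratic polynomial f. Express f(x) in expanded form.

Write f(x) = ax^2 + bx + c. Substituting each data point gives a linear system:
  c = 1
  9a + 3b + c = 55
  36a + 6b + c = 199
Solving the system yields a = 5, b = 3, c = 1.
So f(x) = 5x^2 + 3x + 1.
Check: f(0) = 1. ✓

f(x) = 5x^2 + 3x + 1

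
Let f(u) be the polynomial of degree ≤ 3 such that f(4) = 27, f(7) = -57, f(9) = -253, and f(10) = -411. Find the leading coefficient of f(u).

Write f(u) = au^3 + bu^2 + cu + d. Substituting each data point gives a linear system:
  64a + 16b + 4c + d = 27
  343a + 49b + 7c + d = -57
  729a + 81b + 9c + d = -253
  1000a + 100b + 10c + d = -411
Solving the system yields a = -1, b = 6, c = -1, d = -1.
So f(u) = -u³ + 6u² - u - 1.
The leading coefficient is -1.

-1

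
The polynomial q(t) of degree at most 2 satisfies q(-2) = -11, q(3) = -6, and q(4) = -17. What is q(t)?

q(t) = -2t^2 + 3t + 3

Write q(t) = at^2 + bt + c. Substituting each data point gives a linear system:
  4a - 2b + c = -11
  9a + 3b + c = -6
  16a + 4b + c = -17
Solving the system yields a = -2, b = 3, c = 3.
So q(t) = -2t^2 + 3t + 3.
Check: q(-2) = -11. ✓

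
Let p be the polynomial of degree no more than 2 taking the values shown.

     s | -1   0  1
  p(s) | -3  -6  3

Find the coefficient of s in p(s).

3

Write p(s) = as^2 + bs + c. Substituting each data point gives a linear system:
  a - b + c = -3
  c = -6
  a + b + c = 3
Solving the system yields a = 6, b = 3, c = -6.
So p(s) = 6s^2 + 3s - 6.
The coefficient of s is 3.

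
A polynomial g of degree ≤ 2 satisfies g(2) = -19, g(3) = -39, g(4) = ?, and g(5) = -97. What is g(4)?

The 3 known points determine the degree-2 polynomial uniquely.
Write g(x) = ax^2 + bx + c. Substituting each data point gives a linear system:
  4a + 2b + c = -19
  9a + 3b + c = -39
  25a + 5b + c = -97
Solving the system yields a = -3, b = -5, c = 3.
So g(x) = -3x^2 - 5x + 3.
Then g(4) = -65.

-65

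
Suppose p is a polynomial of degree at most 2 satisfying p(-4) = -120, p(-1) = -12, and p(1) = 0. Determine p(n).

p(n) = -6n^2 + 6n

Using the Lagrange interpolation formula with nodes -4, -1, 1:
  L_0(n) = (n + 1)(n - 1) / 15
  L_1(n) = (n + 4)(n - 1) / -6
  L_2(n) = (n + 4)(n + 1) / 10
Then p(n) = -120·L_0(n) - 12·L_1(n) + 0·L_2(n).
Expanding and collecting terms gives p(n) = -6n² + 6n.
Check: p(1) = 0. ✓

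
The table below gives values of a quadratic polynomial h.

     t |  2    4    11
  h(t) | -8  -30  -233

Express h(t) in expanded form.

Using the Lagrange interpolation formula with nodes 2, 4, 11:
  L_0(t) = (t - 4)(t - 11) / 18
  L_1(t) = (t - 2)(t - 11) / -14
  L_2(t) = (t - 2)(t - 4) / 63
Then h(t) = -8·L_0(t) - 30·L_1(t) - 233·L_2(t).
Expanding and collecting terms gives h(t) = -2t^2 + t - 2.
Check: h(4) = -30. ✓

h(t) = -2t^2 + t - 2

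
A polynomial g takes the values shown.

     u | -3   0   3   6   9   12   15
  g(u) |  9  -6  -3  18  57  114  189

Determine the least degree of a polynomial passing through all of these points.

Forward differences of the values at u = -3, 0, 3, 6, 9, 12, 15:
  g  : 9  -6  -3  18  57  114  189
  Δ  : -15  3  21  39  57  75
  Δ^2: 18  18  18  18  18
  Δ^3: 0  0  0  0
  Δ^4: 0  0  0
  Δ^5: 0  0
  Δ^6: 0
The second differences are constant (18) and nonzero, while all higher differences vanish, so the minimal degree is 2.

2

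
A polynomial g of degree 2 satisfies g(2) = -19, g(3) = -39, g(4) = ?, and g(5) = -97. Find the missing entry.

On equispaced nodes a degree-2 polynomial has vanishing third forward difference, so
  - g(2) + 3·g(3) - 3·g(4) + g(5) = 0.
Substituting the known values and solving for g(4):
  -3·g(4) = 195
  g(4) = -65.

-65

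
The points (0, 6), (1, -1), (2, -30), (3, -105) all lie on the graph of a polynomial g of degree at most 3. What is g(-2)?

50

Forward differences of the values at s = 0, 1, 2, 3:
  g  : 6  -1  -30  -105
  Δ  : -7  -29  -75
  Δ^2: -22  -46
  Δ^3: -24
The third differences are constant, confirming degree 3.
Interpolating (Newton forward form) and evaluating at s = -2 gives g(-2) = 50.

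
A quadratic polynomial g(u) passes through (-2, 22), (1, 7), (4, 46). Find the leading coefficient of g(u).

Write g(u) = au^2 + bu + c. Substituting each data point gives a linear system:
  4a - 2b + c = 22
  a + b + c = 7
  16a + 4b + c = 46
Solving the system yields a = 3, b = -2, c = 6.
So g(u) = 3u² - 2u + 6.
The leading coefficient is 3.

3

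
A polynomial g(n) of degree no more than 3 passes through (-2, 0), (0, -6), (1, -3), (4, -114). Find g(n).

g(n) = -2n^3 + 5n - 6

Write g(n) = an^3 + bn^2 + cn + d. Substituting each data point gives a linear system:
  -8a + 4b - 2c + d = 0
  d = -6
  a + b + c + d = -3
  64a + 16b + 4c + d = -114
Solving the system yields a = -2, b = 0, c = 5, d = -6.
So g(n) = -2n^3 + 5n - 6.
Check: g(4) = -114. ✓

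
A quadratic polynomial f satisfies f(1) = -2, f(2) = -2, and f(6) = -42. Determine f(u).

f(u) = -2u^2 + 6u - 6

Write f(u) = au^2 + bu + c. Substituting each data point gives a linear system:
  a + b + c = -2
  4a + 2b + c = -2
  36a + 6b + c = -42
Solving the system yields a = -2, b = 6, c = -6.
So f(u) = -2u^2 + 6u - 6.
Check: f(6) = -42. ✓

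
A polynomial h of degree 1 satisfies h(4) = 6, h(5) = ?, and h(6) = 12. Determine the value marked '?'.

The 2 known points determine the degree-1 polynomial uniquely.
Write h(x) = ax + b. Substituting each data point gives a linear system:
  4a + b = 6
  6a + b = 12
Solving the system yields a = 3, b = -6.
So h(x) = 3x - 6.
Then h(5) = 9.

9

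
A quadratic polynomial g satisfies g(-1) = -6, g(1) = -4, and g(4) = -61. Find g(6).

-139

Write g(u) = au^2 + bu + c. Substituting each data point gives a linear system:
  a - b + c = -6
  a + b + c = -4
  16a + 4b + c = -61
Solving the system yields a = -4, b = 1, c = -1.
So g(u) = -4u² + u - 1.
Then g(6) = -139.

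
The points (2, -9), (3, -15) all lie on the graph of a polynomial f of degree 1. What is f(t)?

f(t) = -6t + 3

Using the Lagrange interpolation formula with nodes 2, 3:
  L_0(t) = (t - 3) / -1
  L_1(t) = (t - 2) / 1
Then f(t) = -9·L_0(t) - 15·L_1(t).
Expanding and collecting terms gives f(t) = -6t + 3.
Check: f(3) = -15. ✓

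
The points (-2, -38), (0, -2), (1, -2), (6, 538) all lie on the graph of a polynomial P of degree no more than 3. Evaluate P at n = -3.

-110

Using the Lagrange interpolation formula with nodes -2, 0, 1, 6:
  L_0(n) = n(n - 1)(n - 6) / -48
  L_1(n) = (n + 2)(n - 1)(n - 6) / 12
  L_2(n) = (n + 2)n(n - 6) / -15
  L_3(n) = (n + 2)n(n - 1) / 240
Then P(n) = -38·L_0(n) - 2·L_1(n) - 2·L_2(n) + 538·L_3(n).
Expanding and collecting terms gives P(n) = 3n³ - 3n² - 2.
Evaluating at n = -3: P(-3) = -110.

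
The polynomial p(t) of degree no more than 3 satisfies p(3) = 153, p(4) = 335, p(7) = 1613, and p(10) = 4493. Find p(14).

Using the Lagrange interpolation formula with nodes 3, 4, 7, 10:
  L_0(t) = (t - 4)(t - 7)(t - 10) / -28
  L_1(t) = (t - 3)(t - 7)(t - 10) / 18
  L_2(t) = (t - 3)(t - 4)(t - 10) / -36
  L_3(t) = (t - 3)(t - 4)(t - 7) / 126
Then p(t) = 153·L_0(t) + 335·L_1(t) + 1613·L_2(t) + 4493·L_3(t).
Expanding and collecting terms gives p(t) = 4t^3 + 5t^2 - t + 3.
Evaluating at t = 14: p(14) = 11945.

11945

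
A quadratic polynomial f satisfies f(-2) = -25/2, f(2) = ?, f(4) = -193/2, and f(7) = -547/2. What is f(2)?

The 3 known points determine the degree-2 polynomial uniquely.
Write f(x) = ax^2 + bx + c. Substituting each data point gives a linear system:
  4a - 2b + c = -25/2
  16a + 4b + c = -193/2
  49a + 7b + c = -547/2
Solving the system yields a = -5, b = -4, c = -1/2.
So f(x) = -5x^2 - 4x - 1/2.
Then f(2) = -57/2.

-57/2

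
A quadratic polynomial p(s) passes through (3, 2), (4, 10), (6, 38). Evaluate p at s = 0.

2

Using the Lagrange interpolation formula with nodes 3, 4, 6:
  L_0(s) = (s - 4)(s - 6) / 3
  L_1(s) = (s - 3)(s - 6) / -2
  L_2(s) = (s - 3)(s - 4) / 6
Then p(s) = 2·L_0(s) + 10·L_1(s) + 38·L_2(s).
Expanding and collecting terms gives p(s) = 2s^2 - 6s + 2.
Evaluating at s = 0: p(0) = 2.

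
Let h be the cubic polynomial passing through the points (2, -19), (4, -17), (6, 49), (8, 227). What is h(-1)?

-7

Write h(s) = as^3 + bs^2 + cs + d. Substituting each data point gives a linear system:
  8a + 4b + 2c + d = -19
  64a + 16b + 4c + d = -17
  216a + 36b + 6c + d = 49
  512a + 64b + 8c + d = 227
Solving the system yields a = 1, b = -4, c = -3, d = -5.
So h(s) = s^3 - 4s^2 - 3s - 5.
Then h(-1) = -7.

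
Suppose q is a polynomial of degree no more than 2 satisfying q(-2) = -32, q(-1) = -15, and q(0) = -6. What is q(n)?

q(n) = -4n^2 + 5n - 6

Write q(n) = an^2 + bn + c. Substituting each data point gives a linear system:
  4a - 2b + c = -32
  a - b + c = -15
  c = -6
Solving the system yields a = -4, b = 5, c = -6.
So q(n) = -4n² + 5n - 6.
Check: q(-1) = -15. ✓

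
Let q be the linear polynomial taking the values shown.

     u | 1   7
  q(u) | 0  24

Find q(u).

Using the Lagrange interpolation formula with nodes 1, 7:
  L_0(u) = (u - 7) / -6
  L_1(u) = (u - 1) / 6
Then q(u) = 0·L_0(u) + 24·L_1(u).
Expanding and collecting terms gives q(u) = 4u - 4.
Check: q(1) = 0. ✓

q(u) = 4u - 4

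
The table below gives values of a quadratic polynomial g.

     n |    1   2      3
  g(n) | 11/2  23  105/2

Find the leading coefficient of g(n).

6

Write g(n) = an^2 + bn + c. Substituting each data point gives a linear system:
  a + b + c = 11/2
  4a + 2b + c = 23
  9a + 3b + c = 105/2
Solving the system yields a = 6, b = -1/2, c = 0.
So g(n) = 6n^2 - (1/2)n.
The leading coefficient is 6.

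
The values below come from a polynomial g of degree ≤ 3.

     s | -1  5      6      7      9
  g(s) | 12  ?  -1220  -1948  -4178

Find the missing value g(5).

-702

The 4 known points determine the degree-3 polynomial uniquely.
Write g(s) = as^3 + bs^2 + cs + d. Substituting each data point gives a linear system:
  -a + b - c + d = 12
  216a + 36b + 6c + d = -1220
  343a + 49b + 7c + d = -1948
  729a + 81b + 9c + d = -4178
Solving the system yields a = -6, b = 3, c = -5, d = -2.
So g(s) = -6s^3 + 3s^2 - 5s - 2.
Then g(5) = -702.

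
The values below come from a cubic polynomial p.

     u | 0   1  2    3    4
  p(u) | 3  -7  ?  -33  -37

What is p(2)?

-21

The 4 known points determine the degree-3 polynomial uniquely.
Write p(u) = au^3 + bu^2 + cu + d. Substituting each data point gives a linear system:
  d = 3
  a + b + c + d = -7
  27a + 9b + 3c + d = -33
  64a + 16b + 4c + d = -37
Solving the system yields a = 1, b = -5, c = -6, d = 3.
So p(u) = u^3 - 5u^2 - 6u + 3.
Then p(2) = -21.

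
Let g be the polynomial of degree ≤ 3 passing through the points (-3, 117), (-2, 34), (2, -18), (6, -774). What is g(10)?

Write g(s) = as^3 + bs^2 + cs + d. Substituting each data point gives a linear system:
  -27a + 9b - 3c + d = 117
  -8a + 4b - 2c + d = 34
  8a + 4b + 2c + d = -18
  216a + 36b + 6c + d = -774
Solving the system yields a = -4, b = 2, c = 3, d = 0.
So g(s) = -4s^3 + 2s^2 + 3s.
Then g(10) = -3770.

-3770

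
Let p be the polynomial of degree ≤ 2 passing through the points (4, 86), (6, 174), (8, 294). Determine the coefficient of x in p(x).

4

Write p(x) = ax^2 + bx + c. Substituting each data point gives a linear system:
  16a + 4b + c = 86
  36a + 6b + c = 174
  64a + 8b + c = 294
Solving the system yields a = 4, b = 4, c = 6.
So p(x) = 4x² + 4x + 6.
The coefficient of x is 4.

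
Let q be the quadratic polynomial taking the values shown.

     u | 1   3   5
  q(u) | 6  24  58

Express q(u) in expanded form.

Write q(u) = au^2 + bu + c. Substituting each data point gives a linear system:
  a + b + c = 6
  9a + 3b + c = 24
  25a + 5b + c = 58
Solving the system yields a = 2, b = 1, c = 3.
So q(u) = 2u² + u + 3.
Check: q(5) = 58. ✓

q(u) = 2u^2 + u + 3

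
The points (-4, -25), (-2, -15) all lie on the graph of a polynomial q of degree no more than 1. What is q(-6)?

Write q(x) = ax + b. Substituting each data point gives a linear system:
  -4a + b = -25
  -2a + b = -15
Solving the system yields a = 5, b = -5.
So q(x) = 5x - 5.
Then q(-6) = -35.

-35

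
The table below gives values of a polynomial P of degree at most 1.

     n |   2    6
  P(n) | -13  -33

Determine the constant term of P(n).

Write P(n) = an + b. Substituting each data point gives a linear system:
  2a + b = -13
  6a + b = -33
Solving the system yields a = -5, b = -3.
So P(n) = -5n - 3.
The constant term is -3.

-3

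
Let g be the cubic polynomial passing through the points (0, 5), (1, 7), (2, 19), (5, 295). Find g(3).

Using the Lagrange interpolation formula with nodes 0, 1, 2, 5:
  L_0(u) = (u - 1)(u - 2)(u - 5) / -10
  L_1(u) = u(u - 2)(u - 5) / 4
  L_2(u) = u(u - 1)(u - 5) / -6
  L_3(u) = u(u - 1)(u - 2) / 60
Then g(u) = 5·L_0(u) + 7·L_1(u) + 19·L_2(u) + 295·L_3(u).
Expanding and collecting terms gives g(u) = 3u³ - 4u² + 3u + 5.
Evaluating at u = 3: g(3) = 59.

59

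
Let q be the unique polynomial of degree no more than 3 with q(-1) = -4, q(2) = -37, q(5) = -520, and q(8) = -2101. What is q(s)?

Write q(s) = as^3 + bs^2 + cs + d. Substituting each data point gives a linear system:
  -a + b - c + d = -4
  8a + 4b + 2c + d = -37
  125a + 25b + 5c + d = -520
  512a + 64b + 8c + d = -2101
Solving the system yields a = -4, b = -1, c = 2, d = -5.
So q(s) = -4s^3 - s^2 + 2s - 5.
Check: q(8) = -2101. ✓

q(s) = -4s^3 - s^2 + 2s - 5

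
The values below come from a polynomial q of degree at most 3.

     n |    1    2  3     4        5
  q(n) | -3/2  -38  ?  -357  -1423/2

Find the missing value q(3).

On equispaced nodes a degree-3 polynomial has vanishing fourth forward difference, so
  q(1) - 4·q(2) + 6·q(3) - 4·q(4) + q(5) = 0.
Substituting the known values and solving for q(3):
  6·q(3) = -867
  q(3) = -289/2.

-289/2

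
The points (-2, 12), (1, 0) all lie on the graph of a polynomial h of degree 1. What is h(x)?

h(x) = -4x + 4

Write h(x) = ax + b. Substituting each data point gives a linear system:
  -2a + b = 12
  a + b = 0
Solving the system yields a = -4, b = 4.
So h(x) = -4x + 4.
Check: h(-2) = 12. ✓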